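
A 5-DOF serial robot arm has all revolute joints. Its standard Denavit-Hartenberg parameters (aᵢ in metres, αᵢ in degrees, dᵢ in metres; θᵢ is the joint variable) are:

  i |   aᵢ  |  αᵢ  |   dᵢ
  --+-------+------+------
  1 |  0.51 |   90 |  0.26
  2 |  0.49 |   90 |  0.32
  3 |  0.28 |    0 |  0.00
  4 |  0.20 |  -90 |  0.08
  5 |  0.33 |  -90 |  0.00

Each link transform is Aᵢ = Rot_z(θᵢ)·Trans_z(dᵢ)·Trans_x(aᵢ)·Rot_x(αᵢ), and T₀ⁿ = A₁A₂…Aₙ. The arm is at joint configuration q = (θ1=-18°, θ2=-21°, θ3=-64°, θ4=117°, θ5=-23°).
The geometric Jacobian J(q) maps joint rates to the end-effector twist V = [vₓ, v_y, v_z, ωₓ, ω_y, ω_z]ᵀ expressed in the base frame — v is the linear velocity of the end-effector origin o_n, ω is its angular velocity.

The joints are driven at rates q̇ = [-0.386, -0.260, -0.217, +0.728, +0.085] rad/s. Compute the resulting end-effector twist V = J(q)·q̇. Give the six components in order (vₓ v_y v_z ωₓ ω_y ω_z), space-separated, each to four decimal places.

o_n = [1.0816, -0.8463, -0.2633]
J₁: ẑ×o_n = [0.8463, 1.0816, -0.0000], ω = ẑ
J2: z=[-0.3090, -0.9511, 0.0000] o=[0.4850, -0.1576, 0.2600] → [0.4977, -0.1617, 0.7802, -0.3090, -0.9511, 0.0000]
J3: z=[-0.3408, 0.1107, -0.9336] o=[0.8212, -0.6033, 0.0844] → [-0.2654, -0.3616, 0.0540, -0.3408, 0.1107, -0.9336]
J4: z=[-0.3408, 0.1107, -0.9336] o=[1.0080, -0.3994, 0.0404] → [-0.4509, -0.1723, 0.1442, -0.3408, 0.1107, -0.9336]
J5: z=[-0.8951, -0.3420, 0.2862] o=[1.0382, -0.5771, -0.0774] → [0.1406, -0.1540, 0.2558, -0.8951, -0.3420, 0.2862]
V = J·q̇ = [-0.7148, -0.4355, -0.0879, -0.1699, 0.2748, -0.8387]

-0.7148 -0.4355 -0.0879 -0.1699 0.2748 -0.8387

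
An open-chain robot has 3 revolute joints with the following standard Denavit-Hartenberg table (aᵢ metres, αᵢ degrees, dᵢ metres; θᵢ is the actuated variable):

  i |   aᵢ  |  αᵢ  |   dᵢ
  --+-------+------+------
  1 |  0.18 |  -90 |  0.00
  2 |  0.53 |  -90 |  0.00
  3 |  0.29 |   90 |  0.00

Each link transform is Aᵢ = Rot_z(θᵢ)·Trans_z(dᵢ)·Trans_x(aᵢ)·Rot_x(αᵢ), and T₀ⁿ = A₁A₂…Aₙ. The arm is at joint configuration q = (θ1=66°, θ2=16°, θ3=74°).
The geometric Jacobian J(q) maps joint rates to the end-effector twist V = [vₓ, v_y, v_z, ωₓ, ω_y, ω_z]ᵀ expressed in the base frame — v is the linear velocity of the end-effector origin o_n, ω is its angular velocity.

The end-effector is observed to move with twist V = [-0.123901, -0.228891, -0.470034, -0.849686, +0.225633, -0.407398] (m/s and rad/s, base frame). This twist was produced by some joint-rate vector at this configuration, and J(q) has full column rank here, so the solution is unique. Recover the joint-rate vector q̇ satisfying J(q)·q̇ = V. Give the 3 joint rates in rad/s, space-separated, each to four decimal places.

o_n = [0.5664, 0.5867, -0.1681]
J₁: ẑ×o_n = [-0.5867, 0.5664, 0.0000], ω = ẑ
J2: z=[-0.9135, 0.4067, 0.0000] o=[0.0732, 0.1644, 0.0000] → [-0.0684, -0.1536, -0.5863, -0.9135, 0.4067, 0.0000]
J3: z=[-0.1121, -0.2518, -0.9613] o=[0.2804, 0.6299, -0.1461] → [-0.0360, -0.2773, 0.0768, -0.1121, -0.2518, -0.9613]
q̇ = J⁺·V = [0.0790, 0.8680, 0.5060]

0.0790 0.8680 0.5060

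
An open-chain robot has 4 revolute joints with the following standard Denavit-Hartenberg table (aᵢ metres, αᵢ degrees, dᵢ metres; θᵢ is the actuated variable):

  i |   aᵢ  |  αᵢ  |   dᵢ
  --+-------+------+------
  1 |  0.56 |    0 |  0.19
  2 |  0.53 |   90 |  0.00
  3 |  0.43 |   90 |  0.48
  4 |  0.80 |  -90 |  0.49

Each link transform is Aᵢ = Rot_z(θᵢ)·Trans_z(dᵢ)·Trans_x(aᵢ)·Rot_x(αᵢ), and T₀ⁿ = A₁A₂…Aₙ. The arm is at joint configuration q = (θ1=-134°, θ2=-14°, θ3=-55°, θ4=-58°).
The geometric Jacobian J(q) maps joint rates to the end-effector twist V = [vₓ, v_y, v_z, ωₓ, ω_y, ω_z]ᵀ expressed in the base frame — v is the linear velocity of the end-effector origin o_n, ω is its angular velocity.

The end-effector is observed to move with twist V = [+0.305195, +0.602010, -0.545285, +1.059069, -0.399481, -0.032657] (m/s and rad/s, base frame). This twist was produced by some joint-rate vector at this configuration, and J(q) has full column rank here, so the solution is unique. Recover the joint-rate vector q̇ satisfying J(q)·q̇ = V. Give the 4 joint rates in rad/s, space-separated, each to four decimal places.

-0.4980 0.9460 -0.9000 0.8380

o_n = [-0.8083, -0.8988, -0.7906]
J₁: ẑ×o_n = [0.8988, -0.8083, 0.0000], ω = ẑ
J2: z=[0.0000, 0.0000, 1.0000] o=[-0.3890, -0.4028, 0.1900] → [0.4960, -0.4193, 0.0000, 0.0000, 0.0000, 1.0000]
J3: z=[-0.5299, 0.8480, 0.0000] o=[-0.8385, -0.6837, 0.1900] → [-0.8316, -0.5196, 0.0884, -0.5299, 0.8480, 0.0000]
J4: z=[0.6947, 0.4341, -0.5736] o=[-1.3020, -0.4073, -0.1622] → [-0.5547, 0.1533, -0.5557, 0.6947, 0.4341, -0.5736]
q̇ = J⁺·V = [-0.4980, 0.9460, -0.9000, 0.8380]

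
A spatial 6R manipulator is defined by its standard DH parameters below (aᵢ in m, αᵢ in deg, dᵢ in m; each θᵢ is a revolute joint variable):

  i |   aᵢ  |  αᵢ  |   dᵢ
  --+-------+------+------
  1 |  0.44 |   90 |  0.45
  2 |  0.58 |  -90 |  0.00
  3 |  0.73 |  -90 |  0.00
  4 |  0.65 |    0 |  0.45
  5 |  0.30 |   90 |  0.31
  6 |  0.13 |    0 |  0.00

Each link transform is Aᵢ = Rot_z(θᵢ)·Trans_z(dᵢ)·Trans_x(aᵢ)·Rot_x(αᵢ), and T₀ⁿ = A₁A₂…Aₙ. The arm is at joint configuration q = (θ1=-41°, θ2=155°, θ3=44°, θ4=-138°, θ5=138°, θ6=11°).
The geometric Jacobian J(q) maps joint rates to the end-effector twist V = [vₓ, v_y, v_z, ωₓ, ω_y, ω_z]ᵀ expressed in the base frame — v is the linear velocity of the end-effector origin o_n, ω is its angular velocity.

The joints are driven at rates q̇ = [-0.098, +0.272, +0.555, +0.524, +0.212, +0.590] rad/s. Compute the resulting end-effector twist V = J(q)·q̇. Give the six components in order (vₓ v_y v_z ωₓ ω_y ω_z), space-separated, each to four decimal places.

0.5796 -0.2519 -0.3220 0.1534 0.2078 -1.3518

o_n = [0.5154, 0.9209, 0.2756]
J₁: ẑ×o_n = [-0.9209, 0.5154, 0.0000], ω = ẑ
J2: z=[-0.6561, -0.7547, 0.0000] o=[0.3321, -0.2887, 0.4500] → [0.1316, -0.1144, -0.6552, -0.6561, -0.7547, 0.0000]
J3: z=[-0.3190, 0.2773, -0.9063] o=[-0.0646, 0.0562, 0.6951] → [0.6673, -0.6595, -0.4366, -0.3190, 0.2773, -0.9063]
J4: z=[0.9471, 0.1299, -0.2936] o=[-0.0911, 0.7511, 0.9170] → [-0.0335, 0.4294, 0.0820, 0.9471, 0.1299, -0.2936]
J5: z=[0.9471, 0.1299, -0.2936] o=[0.2138, 0.4703, 0.2439] → [0.1364, -0.1186, 0.3875, 0.9471, 0.1299, -0.2936]
J6: z=[-0.3190, 0.2773, -0.9063] o=[0.4966, 0.7962, 0.2441] → [0.1218, -0.0070, -0.0450, -0.3190, 0.2773, -0.9063]
V = J·q̇ = [0.5796, -0.2519, -0.3220, 0.1534, 0.2078, -1.3518]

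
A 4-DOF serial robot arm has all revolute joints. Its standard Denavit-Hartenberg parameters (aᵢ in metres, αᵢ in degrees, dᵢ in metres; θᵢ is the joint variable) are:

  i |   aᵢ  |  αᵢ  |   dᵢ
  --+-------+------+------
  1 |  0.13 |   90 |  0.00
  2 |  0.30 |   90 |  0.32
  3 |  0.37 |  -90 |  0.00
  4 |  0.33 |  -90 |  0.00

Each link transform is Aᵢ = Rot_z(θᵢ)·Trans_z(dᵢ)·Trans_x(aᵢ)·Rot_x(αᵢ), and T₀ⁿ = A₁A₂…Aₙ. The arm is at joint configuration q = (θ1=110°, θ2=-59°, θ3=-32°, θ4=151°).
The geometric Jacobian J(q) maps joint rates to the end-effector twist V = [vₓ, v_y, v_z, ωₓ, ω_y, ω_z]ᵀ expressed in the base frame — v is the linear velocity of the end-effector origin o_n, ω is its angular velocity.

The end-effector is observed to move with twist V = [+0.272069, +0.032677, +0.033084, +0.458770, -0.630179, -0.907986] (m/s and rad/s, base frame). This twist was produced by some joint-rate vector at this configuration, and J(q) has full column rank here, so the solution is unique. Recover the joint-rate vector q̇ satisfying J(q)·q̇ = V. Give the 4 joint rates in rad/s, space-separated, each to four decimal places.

o_n = [0.1038, 0.5243, -0.2339]
J₁: ẑ×o_n = [-0.5243, 0.1038, 0.0000], ω = ẑ
J2: z=[0.9397, 0.3420, 0.0000] o=[-0.0445, 0.1222, 0.0000] → [-0.0800, 0.2198, 0.3272, 0.9397, 0.3420, 0.0000]
J3: z=[0.2932, -0.8055, -0.5150] o=[0.2034, 0.3768, -0.2572] → [0.0573, 0.0445, -0.0370, 0.2932, -0.8055, -0.5150]
J4: z=[0.7036, 0.5465, -0.4542] o=[-0.0361, 0.4616, -0.5261] → [0.1882, -0.2691, -0.0324, 0.7036, 0.5465, -0.4542]
q̇ = J⁺·V = [-0.4480, 0.2020, 0.8790, 0.0160]

-0.4480 0.2020 0.8790 0.0160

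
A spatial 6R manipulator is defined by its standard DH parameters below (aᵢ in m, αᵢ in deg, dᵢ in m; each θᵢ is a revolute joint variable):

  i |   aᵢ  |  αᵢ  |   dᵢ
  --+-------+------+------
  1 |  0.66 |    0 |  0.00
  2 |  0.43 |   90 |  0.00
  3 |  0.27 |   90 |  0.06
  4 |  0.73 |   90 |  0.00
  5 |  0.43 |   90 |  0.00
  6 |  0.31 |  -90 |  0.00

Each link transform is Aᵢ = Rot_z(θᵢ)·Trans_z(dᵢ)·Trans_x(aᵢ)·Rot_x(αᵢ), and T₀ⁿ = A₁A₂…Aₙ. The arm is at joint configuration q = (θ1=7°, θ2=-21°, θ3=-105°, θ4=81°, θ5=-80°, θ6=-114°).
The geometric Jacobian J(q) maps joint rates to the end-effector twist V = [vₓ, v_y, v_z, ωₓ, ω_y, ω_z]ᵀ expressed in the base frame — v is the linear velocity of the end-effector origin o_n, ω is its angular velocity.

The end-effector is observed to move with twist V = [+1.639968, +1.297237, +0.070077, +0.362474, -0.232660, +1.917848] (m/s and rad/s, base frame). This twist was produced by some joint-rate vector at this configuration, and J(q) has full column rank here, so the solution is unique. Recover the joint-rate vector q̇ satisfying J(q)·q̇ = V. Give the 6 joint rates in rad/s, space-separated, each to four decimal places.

o_n = [1.1122, -0.9378, -0.1864]
J₁: ẑ×o_n = [0.9378, 1.1122, -0.0000], ω = ẑ
J2: z=[0.0000, 0.0000, 1.0000] o=[0.6551, 0.0804, 0.0000] → [1.0183, 0.4572, -0.0000, 0.0000, 0.0000, 1.0000]
J3: z=[-0.2419, -0.9703, 0.0000] o=[1.0723, -0.0236, 0.0000] → [0.1808, -0.0451, 0.2599, -0.2419, -0.9703, 0.0000]
J4: z=[-0.9372, 0.2337, 0.2588] o=[0.9900, -0.0649, -0.2608] → [0.2433, 0.1014, 0.7896, -0.9372, 0.2337, 0.2588]
J5: z=[-0.2102, 0.2136, -0.9540] o=[0.7869, -0.7573, -0.3711] → [-0.1327, -0.2716, -0.0316, -0.2102, 0.2136, -0.9540]
J6: z=[0.4368, 0.8936, 0.1039] o=[1.1630, -0.9271, -0.4920] → [0.2742, -0.1388, 0.0407, 0.4368, 0.8936, 0.1039]
q̇ = J⁺·V = [0.9730, 0.4240, 0.6060, -0.1610, -0.5280, 0.5660]

0.9730 0.4240 0.6060 -0.1610 -0.5280 0.5660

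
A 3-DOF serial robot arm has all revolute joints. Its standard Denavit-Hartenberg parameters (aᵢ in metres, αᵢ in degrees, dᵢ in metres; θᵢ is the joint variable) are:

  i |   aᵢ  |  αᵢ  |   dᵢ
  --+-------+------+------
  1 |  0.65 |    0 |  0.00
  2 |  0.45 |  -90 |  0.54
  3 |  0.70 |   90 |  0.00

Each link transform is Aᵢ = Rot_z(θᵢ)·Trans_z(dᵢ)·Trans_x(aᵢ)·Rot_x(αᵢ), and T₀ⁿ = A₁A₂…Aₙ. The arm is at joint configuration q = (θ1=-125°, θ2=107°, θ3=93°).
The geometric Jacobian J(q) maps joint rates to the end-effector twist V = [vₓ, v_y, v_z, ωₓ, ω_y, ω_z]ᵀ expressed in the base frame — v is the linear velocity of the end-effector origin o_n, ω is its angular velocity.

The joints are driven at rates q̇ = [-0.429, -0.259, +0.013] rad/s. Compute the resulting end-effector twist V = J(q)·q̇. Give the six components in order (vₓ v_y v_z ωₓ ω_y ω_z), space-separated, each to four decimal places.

-0.3249 -0.1077 0.0005 0.0040 0.0124 -0.6880

o_n = [0.0203, -0.6602, -0.1590]
J₁: ẑ×o_n = [0.6602, 0.0203, -0.0000], ω = ẑ
J2: z=[0.0000, 0.0000, 1.0000] o=[-0.3728, -0.5324, 0.0000] → [0.1277, 0.3931, -0.0000, 0.0000, 0.0000, 1.0000]
J3: z=[0.3090, 0.9511, 0.0000] o=[0.0552, -0.6715, 0.5400] → [-0.6648, 0.2160, 0.0366, 0.3090, 0.9511, 0.0000]
V = J·q̇ = [-0.3249, -0.1077, 0.0005, 0.0040, 0.0124, -0.6880]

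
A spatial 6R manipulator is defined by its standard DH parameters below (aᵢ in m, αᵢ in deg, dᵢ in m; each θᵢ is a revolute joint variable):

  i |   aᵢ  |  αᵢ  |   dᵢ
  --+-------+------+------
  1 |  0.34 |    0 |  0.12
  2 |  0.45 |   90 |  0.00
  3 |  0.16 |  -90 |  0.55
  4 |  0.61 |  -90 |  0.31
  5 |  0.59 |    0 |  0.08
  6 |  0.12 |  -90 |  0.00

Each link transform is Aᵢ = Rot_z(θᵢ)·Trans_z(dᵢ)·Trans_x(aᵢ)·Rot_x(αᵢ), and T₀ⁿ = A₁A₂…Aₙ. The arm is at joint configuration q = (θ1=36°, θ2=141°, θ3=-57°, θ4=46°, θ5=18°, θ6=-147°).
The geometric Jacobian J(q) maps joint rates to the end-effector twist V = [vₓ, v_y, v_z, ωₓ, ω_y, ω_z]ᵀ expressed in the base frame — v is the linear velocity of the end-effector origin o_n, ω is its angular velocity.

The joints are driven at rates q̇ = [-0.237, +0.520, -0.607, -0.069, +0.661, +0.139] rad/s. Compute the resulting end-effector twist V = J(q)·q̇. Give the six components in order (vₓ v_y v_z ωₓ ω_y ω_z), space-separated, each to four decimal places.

0.7300 -0.3326 -0.5891 0.3099 -1.1806 0.7281

o_n = [-0.8444, -0.0356, -0.4839]
J₁: ẑ×o_n = [0.0356, -0.8444, 0.0000], ω = ẑ
J2: z=[0.0000, 0.0000, 1.0000] o=[0.2751, 0.1998, 0.1200] → [0.2354, -1.1195, 0.0000, 0.0000, 0.0000, 1.0000]
J3: z=[0.0523, 0.9986, 0.0000] o=[-0.1743, 0.2234, 0.1200] → [-0.6031, 0.0316, 0.6556, 0.0523, 0.9986, 0.0000]
J4: z=[-0.8375, 0.0439, 0.5446] o=[-0.2326, 0.7772, -0.0142] → [0.4221, -0.7266, 0.7076, -0.8375, 0.0439, 0.5446]
J5: z=[0.3549, -0.7142, 0.6033] o=[-0.7456, 0.3647, -0.2007] → [0.4437, 0.0409, -0.2126, 0.3549, -0.7142, 0.6033]
J6: z=[0.3549, -0.7142, 0.6033] o=[-0.7977, -0.0924, -0.5787] → [-0.1020, -0.0618, -0.0132, 0.3549, -0.7142, 0.6033]
V = J·q̇ = [0.7300, -0.3326, -0.5891, 0.3099, -1.1806, 0.7281]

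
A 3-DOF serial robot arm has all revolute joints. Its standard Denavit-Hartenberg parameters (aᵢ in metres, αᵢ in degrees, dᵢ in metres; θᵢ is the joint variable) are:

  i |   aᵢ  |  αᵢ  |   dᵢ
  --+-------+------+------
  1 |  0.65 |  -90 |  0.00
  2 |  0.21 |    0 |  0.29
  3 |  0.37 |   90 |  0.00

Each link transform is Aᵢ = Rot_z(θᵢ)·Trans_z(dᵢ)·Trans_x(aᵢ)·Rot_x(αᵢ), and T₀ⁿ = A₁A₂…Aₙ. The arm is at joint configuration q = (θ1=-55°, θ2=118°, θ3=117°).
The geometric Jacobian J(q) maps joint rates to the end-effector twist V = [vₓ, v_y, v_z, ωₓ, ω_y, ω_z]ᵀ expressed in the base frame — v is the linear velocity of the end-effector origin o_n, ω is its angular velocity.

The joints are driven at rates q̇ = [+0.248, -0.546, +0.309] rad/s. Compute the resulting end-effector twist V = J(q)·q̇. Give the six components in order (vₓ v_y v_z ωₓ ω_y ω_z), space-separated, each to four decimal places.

0.0445 0.0831 -0.1041 -0.1941 -0.1359 0.2480

o_n = [0.4321, -0.1115, 0.1177]
J₁: ẑ×o_n = [0.1115, 0.4321, -0.0000], ω = ẑ
J2: z=[0.8192, 0.5736, 0.0000] o=[0.3728, -0.5324, 0.0000] → [0.0675, -0.0964, 0.3108, 0.8192, 0.5736, 0.0000]
J3: z=[0.8192, 0.5736, 0.0000] o=[0.5538, -0.2854, -0.1854] → [0.1738, -0.2483, 0.2122, 0.8192, 0.5736, 0.0000]
V = J·q̇ = [0.0445, 0.0831, -0.1041, -0.1941, -0.1359, 0.2480]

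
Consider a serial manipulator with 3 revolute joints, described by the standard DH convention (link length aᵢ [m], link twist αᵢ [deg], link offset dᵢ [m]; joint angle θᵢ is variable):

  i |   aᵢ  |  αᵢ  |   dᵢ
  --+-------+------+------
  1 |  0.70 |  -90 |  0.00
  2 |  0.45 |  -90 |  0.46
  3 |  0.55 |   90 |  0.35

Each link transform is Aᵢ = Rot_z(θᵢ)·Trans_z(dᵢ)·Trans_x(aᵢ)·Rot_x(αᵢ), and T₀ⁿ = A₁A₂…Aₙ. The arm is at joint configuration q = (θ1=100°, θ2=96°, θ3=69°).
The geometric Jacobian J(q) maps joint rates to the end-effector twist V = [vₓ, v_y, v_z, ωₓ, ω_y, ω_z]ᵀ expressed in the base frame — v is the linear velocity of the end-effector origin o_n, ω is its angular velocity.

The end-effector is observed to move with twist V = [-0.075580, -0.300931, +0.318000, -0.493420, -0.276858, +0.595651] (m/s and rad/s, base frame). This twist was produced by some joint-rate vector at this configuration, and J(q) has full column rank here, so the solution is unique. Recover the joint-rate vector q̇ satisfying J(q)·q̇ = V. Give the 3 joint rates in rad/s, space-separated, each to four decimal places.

o_n = [0.0033, 0.2892, -0.6070]
J₁: ẑ×o_n = [-0.2892, 0.0033, 0.0000], ω = ẑ
J2: z=[-0.9848, -0.1736, 0.0000] o=[-0.1216, 0.6894, 0.0000] → [0.1054, -0.5978, 0.4157, -0.9848, -0.1736, 0.0000]
J3: z=[0.1727, -0.9794, 0.1045] o=[-0.5664, 0.5632, -0.4475] → [0.1848, 0.0871, 0.5107, 0.1727, -0.9794, 0.1045]
q̇ = J⁺·V = [0.5760, 0.5340, 0.1880]

0.5760 0.5340 0.1880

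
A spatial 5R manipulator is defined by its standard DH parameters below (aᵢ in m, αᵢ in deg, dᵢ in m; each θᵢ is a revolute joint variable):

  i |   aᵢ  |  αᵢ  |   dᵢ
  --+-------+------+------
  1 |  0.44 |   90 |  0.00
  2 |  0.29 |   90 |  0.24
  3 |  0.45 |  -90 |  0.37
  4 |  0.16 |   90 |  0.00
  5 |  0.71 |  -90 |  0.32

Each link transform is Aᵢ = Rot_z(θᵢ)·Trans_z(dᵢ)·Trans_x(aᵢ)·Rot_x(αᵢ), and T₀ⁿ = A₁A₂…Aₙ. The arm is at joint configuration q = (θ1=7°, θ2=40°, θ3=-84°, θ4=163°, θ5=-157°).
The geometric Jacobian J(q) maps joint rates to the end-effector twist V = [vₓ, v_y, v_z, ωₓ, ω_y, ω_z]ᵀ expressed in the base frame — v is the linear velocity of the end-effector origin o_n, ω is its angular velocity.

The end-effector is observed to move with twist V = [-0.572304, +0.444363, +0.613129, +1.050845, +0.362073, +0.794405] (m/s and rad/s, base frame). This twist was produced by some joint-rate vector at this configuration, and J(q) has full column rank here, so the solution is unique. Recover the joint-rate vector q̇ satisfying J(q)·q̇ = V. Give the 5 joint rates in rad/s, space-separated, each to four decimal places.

0.7790 -0.4410 0.2930 0.8600 -0.4120

o_n = [0.5637, 0.8742, -0.0823]
J₁: ẑ×o_n = [-0.8742, 0.5637, 0.0000], ω = ẑ
J2: z=[0.1219, -0.9925, 0.0000] o=[0.4367, 0.0536, 0.0000] → [0.0816, 0.0100, 0.2260, 0.1219, -0.9925, 0.0000]
J3: z=[0.6380, 0.0783, -0.7660] o=[0.6865, -0.1575, 0.1864] → [0.7693, 0.2655, 0.6678, 0.6380, 0.0783, -0.7660]
J4: z=[0.7689, -0.0109, 0.6393] o=[0.9037, 0.3201, -0.0668] → [-0.3541, -0.2055, 0.4224, 0.7689, -0.0109, 0.6393]
J5: z=[-0.6223, 0.2165, 0.7522] o=[0.8803, 0.1639, -0.0412] → [-0.5432, -0.2637, -0.3735, -0.6223, 0.2165, 0.7522]
q̇ = J⁺·V = [0.7790, -0.4410, 0.2930, 0.8600, -0.4120]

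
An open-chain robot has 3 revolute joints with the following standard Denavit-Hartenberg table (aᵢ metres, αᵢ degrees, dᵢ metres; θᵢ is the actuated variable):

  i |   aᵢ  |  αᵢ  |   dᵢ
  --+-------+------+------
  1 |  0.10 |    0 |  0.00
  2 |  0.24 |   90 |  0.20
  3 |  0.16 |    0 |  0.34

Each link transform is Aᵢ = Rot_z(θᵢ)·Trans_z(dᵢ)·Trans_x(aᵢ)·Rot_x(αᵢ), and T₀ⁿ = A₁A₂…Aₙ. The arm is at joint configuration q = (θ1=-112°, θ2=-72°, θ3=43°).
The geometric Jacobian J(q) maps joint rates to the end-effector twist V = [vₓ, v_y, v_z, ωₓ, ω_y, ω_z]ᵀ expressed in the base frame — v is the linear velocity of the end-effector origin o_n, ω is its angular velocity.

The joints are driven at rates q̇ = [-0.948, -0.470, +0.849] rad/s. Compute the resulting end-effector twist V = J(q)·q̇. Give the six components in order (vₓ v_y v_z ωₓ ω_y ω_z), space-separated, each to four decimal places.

o_n = [-0.3699, 0.2714, 0.3091]
J₁: ẑ×o_n = [-0.2714, -0.3699, 0.0000], ω = ẑ
J2: z=[0.0000, 0.0000, 1.0000] o=[-0.0375, -0.0927, 0.0000] → [-0.3641, -0.3324, 0.0000, 0.0000, 0.0000, 1.0000]
J3: z=[0.0698, 0.9976, 0.0000] o=[-0.2769, -0.0760, 0.2000] → [0.1089, -0.0076, 0.1170, 0.0698, 0.9976, 0.0000]
V = J·q̇ = [0.5208, 0.5004, 0.0993, 0.0592, 0.8469, -1.4180]

0.5208 0.5004 0.0993 0.0592 0.8469 -1.4180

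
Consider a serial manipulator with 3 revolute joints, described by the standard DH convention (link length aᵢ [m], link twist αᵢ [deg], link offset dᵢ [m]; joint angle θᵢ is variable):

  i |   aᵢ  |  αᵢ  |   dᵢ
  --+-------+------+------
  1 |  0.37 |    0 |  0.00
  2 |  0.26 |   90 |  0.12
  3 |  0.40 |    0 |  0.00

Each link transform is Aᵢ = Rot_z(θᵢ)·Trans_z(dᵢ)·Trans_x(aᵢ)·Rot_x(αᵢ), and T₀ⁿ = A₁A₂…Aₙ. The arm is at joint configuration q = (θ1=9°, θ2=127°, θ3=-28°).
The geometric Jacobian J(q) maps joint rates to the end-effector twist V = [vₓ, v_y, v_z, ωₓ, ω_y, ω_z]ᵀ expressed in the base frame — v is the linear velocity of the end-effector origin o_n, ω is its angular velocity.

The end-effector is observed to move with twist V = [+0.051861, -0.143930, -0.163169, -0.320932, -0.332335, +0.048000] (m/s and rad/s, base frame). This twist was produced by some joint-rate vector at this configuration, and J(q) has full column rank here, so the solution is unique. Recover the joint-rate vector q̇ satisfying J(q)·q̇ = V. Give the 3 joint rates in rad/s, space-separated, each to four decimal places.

o_n = [-0.0756, 0.4838, -0.0678]
J₁: ẑ×o_n = [-0.4838, -0.0756, 0.0000], ω = ẑ
J2: z=[0.0000, 0.0000, 1.0000] o=[0.3654, 0.0579, 0.0000] → [-0.4259, -0.4411, 0.0000, 0.0000, 0.0000, 1.0000]
J3: z=[0.6947, 0.7193, 0.0000] o=[0.1784, 0.2385, 0.1200] → [-0.1351, 0.1304, 0.3532, 0.6947, 0.7193, 0.0000]
q̇ = J⁺·V = [-0.1710, 0.2190, -0.4620]

-0.1710 0.2190 -0.4620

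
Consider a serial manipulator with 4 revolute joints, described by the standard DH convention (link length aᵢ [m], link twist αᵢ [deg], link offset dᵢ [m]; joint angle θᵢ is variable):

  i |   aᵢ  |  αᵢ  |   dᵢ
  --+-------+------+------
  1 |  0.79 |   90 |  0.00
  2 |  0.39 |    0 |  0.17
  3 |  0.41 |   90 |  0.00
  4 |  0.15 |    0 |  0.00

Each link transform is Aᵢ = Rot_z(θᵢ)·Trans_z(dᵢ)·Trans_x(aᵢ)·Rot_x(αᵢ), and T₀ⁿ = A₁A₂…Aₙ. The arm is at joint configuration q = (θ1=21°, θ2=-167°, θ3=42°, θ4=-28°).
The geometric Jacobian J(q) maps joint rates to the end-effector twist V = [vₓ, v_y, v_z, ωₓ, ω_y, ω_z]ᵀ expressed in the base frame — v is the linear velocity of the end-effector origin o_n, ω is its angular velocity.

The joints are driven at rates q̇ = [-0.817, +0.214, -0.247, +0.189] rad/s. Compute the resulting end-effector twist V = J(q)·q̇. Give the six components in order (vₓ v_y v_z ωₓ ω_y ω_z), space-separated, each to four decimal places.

-0.0413 -0.1292 -0.0820 -0.1564 -0.0247 -0.7086

o_n = [0.1280, -0.0575, -0.5321]
J₁: ẑ×o_n = [0.0575, 0.1280, -0.0000], ω = ẑ
J2: z=[0.3584, -0.9336, 0.0000] o=[0.7375, 0.2831, 0.0000] → [0.4967, 0.1907, -0.6911, 0.3584, -0.9336, 0.0000]
J3: z=[0.3584, -0.9336, 0.0000] o=[0.4437, -0.0118, -0.0877] → [0.4148, 0.1592, -0.3111, 0.3584, -0.9336, 0.0000]
J4: z=[-0.7647, -0.2936, 0.5736] o=[0.2241, -0.0961, -0.4236] → [0.0098, -0.1381, -0.0577, -0.7647, -0.2936, 0.5736]
V = J·q̇ = [-0.0413, -0.1292, -0.0820, -0.1564, -0.0247, -0.7086]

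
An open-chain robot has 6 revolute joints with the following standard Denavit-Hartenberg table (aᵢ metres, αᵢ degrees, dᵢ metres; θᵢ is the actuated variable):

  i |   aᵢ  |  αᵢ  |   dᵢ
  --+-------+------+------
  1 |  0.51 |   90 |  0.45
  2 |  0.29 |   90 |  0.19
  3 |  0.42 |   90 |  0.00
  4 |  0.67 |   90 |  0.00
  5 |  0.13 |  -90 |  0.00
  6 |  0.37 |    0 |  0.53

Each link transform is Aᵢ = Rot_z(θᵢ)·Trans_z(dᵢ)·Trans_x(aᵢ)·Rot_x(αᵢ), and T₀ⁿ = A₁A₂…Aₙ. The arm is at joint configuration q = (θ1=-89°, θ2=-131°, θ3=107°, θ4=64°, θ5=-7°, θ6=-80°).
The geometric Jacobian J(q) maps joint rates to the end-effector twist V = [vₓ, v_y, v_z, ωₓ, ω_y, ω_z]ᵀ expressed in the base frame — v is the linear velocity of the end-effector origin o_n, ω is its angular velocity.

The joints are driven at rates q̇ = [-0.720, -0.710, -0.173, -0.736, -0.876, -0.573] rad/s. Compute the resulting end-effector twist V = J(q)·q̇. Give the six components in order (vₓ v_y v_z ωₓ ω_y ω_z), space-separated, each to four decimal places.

o_n = [-1.4452, 0.2574, 0.5653]
J₁: ẑ×o_n = [-0.2574, -1.4452, 0.0000], ω = ẑ
J2: z=[-0.9998, -0.0175, 0.0000] o=[0.0089, -0.5099, 0.4500] → [-0.0020, 0.1152, -0.7926, -0.9998, -0.0175, 0.0000]
J3: z=[-0.0132, 0.7546, 0.6561] o=[-0.1844, -0.3230, 0.2311] → [-0.1287, -0.8228, 0.9438, -0.0132, 0.7546, 0.6561]
J4: z=[-0.3033, 0.6222, -0.7217] o=[-0.5846, -0.4106, 0.3238] → [0.6323, 0.6944, 0.3329, -0.3033, 0.6222, -0.7217]
J5: z=[-0.8506, -0.5182, -0.0893] o=[-0.8724, -0.0174, 0.7837] → [0.1377, -0.1347, -0.5306, -0.8506, -0.5182, -0.0893]
J6: z=[-0.3534, 0.6891, -0.6327] o=[-0.9230, 0.0485, 0.8837] → [-0.0872, 0.2179, 0.2860, -0.3534, 0.6891, -0.6327]
V = J·q̇ = [-0.3270, 0.5831, 0.4554, 1.8830, -0.5170, 0.1384]

-0.3270 0.5831 0.4554 1.8830 -0.5170 0.1384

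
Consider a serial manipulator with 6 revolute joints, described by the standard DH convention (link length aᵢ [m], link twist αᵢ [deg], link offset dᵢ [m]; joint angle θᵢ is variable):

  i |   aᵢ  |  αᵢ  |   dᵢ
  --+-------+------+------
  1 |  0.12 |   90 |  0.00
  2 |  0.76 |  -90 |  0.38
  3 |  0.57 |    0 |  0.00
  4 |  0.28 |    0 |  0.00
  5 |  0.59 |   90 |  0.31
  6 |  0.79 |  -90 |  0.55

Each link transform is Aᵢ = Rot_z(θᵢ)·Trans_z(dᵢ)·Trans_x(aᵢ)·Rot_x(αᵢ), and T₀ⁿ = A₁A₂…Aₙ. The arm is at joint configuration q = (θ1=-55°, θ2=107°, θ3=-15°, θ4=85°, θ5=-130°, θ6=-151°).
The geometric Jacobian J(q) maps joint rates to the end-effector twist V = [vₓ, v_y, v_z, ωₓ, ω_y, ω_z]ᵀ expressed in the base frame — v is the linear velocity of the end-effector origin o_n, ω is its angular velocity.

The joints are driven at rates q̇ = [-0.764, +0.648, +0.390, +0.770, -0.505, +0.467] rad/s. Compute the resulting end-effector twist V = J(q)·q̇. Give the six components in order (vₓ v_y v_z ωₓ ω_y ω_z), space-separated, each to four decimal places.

o_n = [-0.4089, -0.2041, 0.8625]
J₁: ẑ×o_n = [0.2041, -0.4089, 0.0000], ω = ẑ
J2: z=[-0.8192, -0.5736, 0.0000] o=[0.0688, -0.0983, 0.0000] → [-0.4947, 0.7065, -0.1873, -0.8192, -0.5736, 0.0000]
J3: z=[-0.5485, 0.7834, -0.2924] o=[-0.3699, -0.1342, 0.7268] → [0.0859, 0.0858, 0.0688, -0.5485, 0.7834, -0.2924]
J4: z=[-0.5485, 0.7834, -0.2924] o=[-0.5831, -0.0870, 1.2533] → [-0.3404, -0.2653, -0.0722, -0.5485, 0.7834, -0.2924]
J5: z=[-0.5485, 0.7834, -0.2924] o=[-0.3836, 0.0869, 1.3449] → [-0.4630, -0.2572, 0.1794, -0.5485, 0.7834, -0.2924]
J6: z=[-0.2643, -0.4942, -0.8282] o=[-1.0217, 0.1073, 1.5364] → [0.0752, -0.6856, 0.3851, -0.2643, -0.4942, -0.8282]
V = J·q̇ = [-0.4362, 0.4091, -0.0609, -1.0135, -0.0894, -1.3423]

-0.4362 0.4091 -0.0609 -1.0135 -0.0894 -1.3423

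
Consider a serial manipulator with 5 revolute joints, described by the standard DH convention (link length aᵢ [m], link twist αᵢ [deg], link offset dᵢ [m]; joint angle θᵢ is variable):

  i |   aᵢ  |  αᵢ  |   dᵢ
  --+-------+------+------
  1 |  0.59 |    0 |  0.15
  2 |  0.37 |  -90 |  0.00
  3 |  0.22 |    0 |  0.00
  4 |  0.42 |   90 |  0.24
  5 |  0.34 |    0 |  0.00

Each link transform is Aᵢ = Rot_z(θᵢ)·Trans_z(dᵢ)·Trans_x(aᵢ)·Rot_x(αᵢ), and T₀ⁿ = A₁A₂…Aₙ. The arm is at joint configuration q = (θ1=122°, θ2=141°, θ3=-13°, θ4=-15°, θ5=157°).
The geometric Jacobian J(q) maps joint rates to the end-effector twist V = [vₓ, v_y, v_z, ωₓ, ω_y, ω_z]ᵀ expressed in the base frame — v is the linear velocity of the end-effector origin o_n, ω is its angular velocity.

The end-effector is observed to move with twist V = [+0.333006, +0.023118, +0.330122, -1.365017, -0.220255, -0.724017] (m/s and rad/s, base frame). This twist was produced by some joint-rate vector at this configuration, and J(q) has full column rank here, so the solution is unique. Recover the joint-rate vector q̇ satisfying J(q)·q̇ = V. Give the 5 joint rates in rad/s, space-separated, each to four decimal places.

-0.1550 0.1550 -0.7160 -0.6120 -0.8200

o_n = [-0.0253, -0.2189, 0.2497]
J₁: ẑ×o_n = [0.2189, -0.0253, 0.0000], ω = ẑ
J2: z=[0.0000, 0.0000, 1.0000] o=[-0.3127, 0.5003, 0.1500] → [0.7192, 0.2873, -0.0000, 0.0000, 0.0000, 1.0000]
J3: z=[0.9925, -0.1219, 0.0000] o=[-0.3577, 0.1331, 0.1500] → [-0.0122, -0.0990, -0.3089, 0.9925, -0.1219, 0.0000]
J4: z=[0.9925, -0.1219, 0.0000] o=[-0.3839, -0.0797, 0.1995] → [-0.0061, -0.0499, -0.0945, 0.9925, -0.1219, 0.0000]
J5: z=[0.0572, 0.4660, 0.8829] o=[-0.1909, -0.4770, 0.3967] → [-0.2963, 0.1546, -0.0624, 0.0572, 0.4660, 0.8829]
q̇ = J⁺·V = [-0.1550, 0.1550, -0.7160, -0.6120, -0.8200]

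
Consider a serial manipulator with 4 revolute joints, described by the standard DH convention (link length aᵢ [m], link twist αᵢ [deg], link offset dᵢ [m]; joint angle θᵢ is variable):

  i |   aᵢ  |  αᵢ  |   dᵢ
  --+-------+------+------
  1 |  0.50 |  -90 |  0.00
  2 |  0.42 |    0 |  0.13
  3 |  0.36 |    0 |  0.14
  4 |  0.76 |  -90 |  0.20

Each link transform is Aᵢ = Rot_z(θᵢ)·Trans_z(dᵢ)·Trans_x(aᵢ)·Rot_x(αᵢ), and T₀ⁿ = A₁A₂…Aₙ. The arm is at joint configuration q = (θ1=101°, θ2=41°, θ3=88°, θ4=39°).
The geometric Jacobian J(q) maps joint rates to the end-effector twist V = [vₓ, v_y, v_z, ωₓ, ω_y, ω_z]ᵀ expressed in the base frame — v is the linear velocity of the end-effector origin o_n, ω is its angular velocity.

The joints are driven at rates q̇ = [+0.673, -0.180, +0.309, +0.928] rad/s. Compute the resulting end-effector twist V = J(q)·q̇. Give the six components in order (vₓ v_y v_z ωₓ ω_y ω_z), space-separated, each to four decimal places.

o_n = [-0.4322, -0.2398, -0.7133]
J₁: ẑ×o_n = [0.2398, -0.4322, 0.0000], ω = ẑ
J2: z=[-0.9816, -0.1908, 0.0000] o=[-0.0954, 0.4908, 0.0000] → [0.1361, -0.7002, 0.6530, -0.9816, -0.1908, 0.0000]
J3: z=[-0.9816, -0.1908, 0.0000] o=[-0.2835, 0.7772, -0.2755] → [0.0835, -0.4297, 0.9699, -0.9816, -0.1908, 0.0000]
J4: z=[-0.9816, -0.1908, 0.0000] o=[-0.3777, 0.5281, -0.5553] → [0.0302, -0.1551, 0.7434, -0.9816, -0.1908, 0.0000]
V = J·q̇ = [0.1907, -0.4415, 0.8720, -1.0376, -0.2017, 0.6730]

0.1907 -0.4415 0.8720 -1.0376 -0.2017 0.6730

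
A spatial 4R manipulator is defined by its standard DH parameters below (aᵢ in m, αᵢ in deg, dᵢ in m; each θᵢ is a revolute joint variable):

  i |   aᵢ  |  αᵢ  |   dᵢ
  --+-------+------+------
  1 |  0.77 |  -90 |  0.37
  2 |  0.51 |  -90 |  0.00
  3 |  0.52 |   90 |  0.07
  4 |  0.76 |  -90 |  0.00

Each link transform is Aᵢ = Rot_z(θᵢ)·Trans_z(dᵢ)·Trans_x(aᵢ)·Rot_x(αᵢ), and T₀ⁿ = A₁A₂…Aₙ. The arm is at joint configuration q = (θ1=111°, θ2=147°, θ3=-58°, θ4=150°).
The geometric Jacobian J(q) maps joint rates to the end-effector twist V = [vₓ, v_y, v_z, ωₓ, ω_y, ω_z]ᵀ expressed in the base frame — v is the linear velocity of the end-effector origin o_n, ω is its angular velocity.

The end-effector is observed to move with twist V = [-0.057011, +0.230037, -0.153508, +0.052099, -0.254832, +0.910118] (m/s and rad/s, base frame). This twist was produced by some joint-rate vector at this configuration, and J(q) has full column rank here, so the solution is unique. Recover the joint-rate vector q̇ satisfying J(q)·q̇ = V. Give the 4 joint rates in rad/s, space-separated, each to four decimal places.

0.0370 -0.1200 0.8720 0.3070

o_n = [0.0526, 0.1901, 0.5095]
J₁: ẑ×o_n = [-0.1901, 0.0526, 0.0000], ω = ẑ
J2: z=[-0.9336, -0.3584, 0.0000] o=[-0.2759, 0.7189, 0.3700] → [-0.0500, 0.1302, 0.6114, -0.9336, -0.3584, 0.0000]
J3: z=[0.1952, -0.5085, 0.8387] o=[-0.1227, 0.3195, 0.0922] → [-0.1036, 0.0655, 0.0638, 0.1952, -0.5085, 0.8387]
J4: z=[-0.7496, 0.4741, 0.4619] o=[-0.4379, -0.0898, 0.0009] → [0.1119, 0.6078, -0.4423, -0.7496, 0.4741, 0.4619]
q̇ = J⁺·V = [0.0370, -0.1200, 0.8720, 0.3070]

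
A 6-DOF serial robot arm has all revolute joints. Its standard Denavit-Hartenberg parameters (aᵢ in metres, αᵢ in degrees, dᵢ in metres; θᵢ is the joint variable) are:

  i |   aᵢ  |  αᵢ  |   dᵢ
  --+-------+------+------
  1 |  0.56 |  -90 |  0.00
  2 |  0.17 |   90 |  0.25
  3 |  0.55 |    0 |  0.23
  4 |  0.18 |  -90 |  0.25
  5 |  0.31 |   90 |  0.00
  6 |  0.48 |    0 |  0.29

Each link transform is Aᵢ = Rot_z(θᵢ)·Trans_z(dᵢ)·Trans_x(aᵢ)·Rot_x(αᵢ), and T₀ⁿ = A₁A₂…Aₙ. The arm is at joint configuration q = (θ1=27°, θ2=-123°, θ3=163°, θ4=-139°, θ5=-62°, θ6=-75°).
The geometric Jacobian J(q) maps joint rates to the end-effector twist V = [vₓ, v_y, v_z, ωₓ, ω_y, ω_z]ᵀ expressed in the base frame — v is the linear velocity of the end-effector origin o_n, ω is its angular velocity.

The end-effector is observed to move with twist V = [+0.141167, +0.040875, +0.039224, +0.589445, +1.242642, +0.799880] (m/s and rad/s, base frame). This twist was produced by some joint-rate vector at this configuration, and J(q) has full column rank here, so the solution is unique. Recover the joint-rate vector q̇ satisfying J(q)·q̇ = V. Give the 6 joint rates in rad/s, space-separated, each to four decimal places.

0.0180 0.0160 -0.4910 -0.6400 0.7270 -0.4440

o_n = [-0.2412, -0.0789, -0.5869]
J₁: ẑ×o_n = [0.0789, -0.2412, 0.0000], ω = ẑ
J2: z=[-0.4540, 0.8910, 0.0000] o=[0.4990, 0.2542, 0.0000] → [-0.5229, -0.2664, 0.8107, -0.4540, 0.8910, 0.0000]
J3: z=[-0.7473, -0.3807, -0.5446] o=[0.3030, 0.4350, 0.1426] → [-0.0021, -0.2487, 0.1768, -0.7473, -0.3807, -0.5446]
J4: z=[-0.7473, -0.3807, -0.5446] o=[0.3133, 0.6207, -0.4238] → [-0.3189, 0.1802, 0.3116, -0.7473, -0.3807, -0.5446]
J5: z=[-0.2174, 0.9145, -0.3411] o=[0.0135, 0.5501, -0.4221] → [-0.3653, 0.0511, 0.3696, -0.2174, 0.9145, -0.3411]
J6: z=[0.2037, -0.2993, -0.9322] o=[-0.2824, 0.4657, -0.4596] → [-0.4696, -0.0125, -0.0986, 0.2037, -0.2993, -0.9322]
q̇ = J⁺·V = [0.0180, 0.0160, -0.4910, -0.6400, 0.7270, -0.4440]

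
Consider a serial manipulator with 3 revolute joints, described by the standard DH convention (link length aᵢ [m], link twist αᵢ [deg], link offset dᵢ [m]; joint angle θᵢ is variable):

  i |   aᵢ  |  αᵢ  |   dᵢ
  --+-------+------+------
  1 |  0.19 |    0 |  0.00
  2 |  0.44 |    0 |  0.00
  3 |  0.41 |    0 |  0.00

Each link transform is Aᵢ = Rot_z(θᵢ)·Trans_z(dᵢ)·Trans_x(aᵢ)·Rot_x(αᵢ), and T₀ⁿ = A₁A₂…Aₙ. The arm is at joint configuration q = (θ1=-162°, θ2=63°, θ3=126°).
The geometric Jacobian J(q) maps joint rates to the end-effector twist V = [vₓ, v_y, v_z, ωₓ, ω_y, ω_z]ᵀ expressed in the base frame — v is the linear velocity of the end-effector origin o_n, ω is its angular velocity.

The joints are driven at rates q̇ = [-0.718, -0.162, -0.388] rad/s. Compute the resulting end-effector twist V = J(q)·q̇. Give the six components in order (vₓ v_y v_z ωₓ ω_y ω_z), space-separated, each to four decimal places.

o_n = [0.1158, -0.3072, 0.0000]
J₁: ẑ×o_n = [0.3072, 0.1158, -0.0000], ω = ẑ
J2: z=[0.0000, 0.0000, 1.0000] o=[-0.1807, -0.0587, 0.0000] → [0.2484, 0.2965, -0.0000, 0.0000, 0.0000, 1.0000]
J3: z=[0.0000, 0.0000, 1.0000] o=[-0.2495, -0.4933, 0.0000] → [-0.1861, 0.3653, 0.0000, 0.0000, 0.0000, 1.0000]
V = J·q̇ = [-0.1886, -0.2729, 0.0000, 0.0000, 0.0000, -1.2680]

-0.1886 -0.2729 0.0000 0.0000 0.0000 -1.2680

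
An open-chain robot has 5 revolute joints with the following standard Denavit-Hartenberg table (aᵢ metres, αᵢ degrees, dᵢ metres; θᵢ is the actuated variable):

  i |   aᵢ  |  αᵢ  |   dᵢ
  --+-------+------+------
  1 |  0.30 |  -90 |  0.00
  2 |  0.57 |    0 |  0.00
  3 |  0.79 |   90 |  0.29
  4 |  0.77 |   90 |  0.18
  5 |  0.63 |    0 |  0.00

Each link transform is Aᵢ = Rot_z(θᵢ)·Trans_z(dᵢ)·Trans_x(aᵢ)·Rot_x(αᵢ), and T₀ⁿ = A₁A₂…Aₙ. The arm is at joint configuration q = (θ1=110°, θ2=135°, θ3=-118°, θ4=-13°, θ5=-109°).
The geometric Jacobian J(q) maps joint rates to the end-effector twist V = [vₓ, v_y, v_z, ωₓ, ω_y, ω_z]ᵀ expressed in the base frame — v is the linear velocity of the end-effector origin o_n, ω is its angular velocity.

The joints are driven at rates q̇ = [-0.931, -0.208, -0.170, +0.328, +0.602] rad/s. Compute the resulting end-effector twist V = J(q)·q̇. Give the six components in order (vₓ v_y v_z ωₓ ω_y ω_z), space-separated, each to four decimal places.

o_n = [-0.5147, 0.9378, -1.1925]
J₁: ẑ×o_n = [-0.9378, -0.5147, 0.0000], ω = ẑ
J2: z=[-0.9397, -0.3420, 0.0000] o=[-0.1026, 0.2819, 0.0000] → [0.4078, -1.1205, -0.7573, -0.9397, -0.3420, 0.0000]
J3: z=[-0.9397, -0.3420, 0.0000] o=[0.0352, -0.0968, -0.4031] → [0.2700, -0.7418, -1.1603, -0.9397, -0.3420, 0.0000]
J4: z=[-0.1000, 0.2747, 0.9563] o=[-0.4957, 0.5139, -0.6340] → [-0.5588, -0.0741, -0.0372, -0.1000, 0.2747, 0.9563]
J5: z=[0.9892, 0.1311, 0.0658] o=[-0.5963, 1.2968, -0.6812] → [-0.0434, 0.5111, -0.3658, 0.9892, 0.1311, 0.0658]
V = J·q̇ = [0.5329, 1.1217, 0.1223, 0.9179, 0.2983, -0.5777]

0.5329 1.1217 0.1223 0.9179 0.2983 -0.5777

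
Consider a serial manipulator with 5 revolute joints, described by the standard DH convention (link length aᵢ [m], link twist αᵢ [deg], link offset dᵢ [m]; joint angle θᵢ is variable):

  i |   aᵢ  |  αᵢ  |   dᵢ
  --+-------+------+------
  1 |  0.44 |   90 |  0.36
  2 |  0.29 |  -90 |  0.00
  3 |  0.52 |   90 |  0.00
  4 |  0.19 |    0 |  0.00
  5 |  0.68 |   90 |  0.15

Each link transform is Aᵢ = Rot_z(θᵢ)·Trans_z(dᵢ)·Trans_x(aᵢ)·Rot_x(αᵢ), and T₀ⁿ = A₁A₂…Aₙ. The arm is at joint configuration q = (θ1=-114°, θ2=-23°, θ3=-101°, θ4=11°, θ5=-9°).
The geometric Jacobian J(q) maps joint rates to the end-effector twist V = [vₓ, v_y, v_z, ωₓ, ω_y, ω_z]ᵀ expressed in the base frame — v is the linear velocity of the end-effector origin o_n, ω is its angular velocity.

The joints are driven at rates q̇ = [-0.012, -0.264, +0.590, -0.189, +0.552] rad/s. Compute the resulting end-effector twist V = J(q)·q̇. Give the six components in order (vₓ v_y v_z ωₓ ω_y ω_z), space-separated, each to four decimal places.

o_n = [-1.3598, 0.2208, 0.4628]
J₁: ẑ×o_n = [-0.2208, -1.3598, 0.0000], ω = ẑ
J2: z=[-0.9135, 0.4067, 0.0000] o=[-0.1790, -0.4020, 0.3600] → [0.0418, 0.0939, -0.0886, -0.9135, 0.4067, 0.0000]
J3: z=[-0.1589, -0.3570, 0.9205] o=[-0.2875, -0.6458, 0.2467] → [-0.8748, -0.9527, -0.5205, -0.1589, -0.3570, 0.9205]
J4: z=[0.5418, 0.7479, 0.3836] o=[-0.7167, -0.3548, 0.2855] → [-0.0881, -0.3427, 0.7928, 0.5418, 0.7479, 0.3836]
J5: z=[0.5418, 0.7479, 0.3836] o=[-0.8764, -0.2633, 0.3327] → [-0.0884, -0.2559, 0.6238, 0.5418, 0.7479, 0.3836]
V = J·q̇ = [-0.5567, -0.6470, -0.0892, 0.3441, -0.0465, 0.6703]

-0.5567 -0.6470 -0.0892 0.3441 -0.0465 0.6703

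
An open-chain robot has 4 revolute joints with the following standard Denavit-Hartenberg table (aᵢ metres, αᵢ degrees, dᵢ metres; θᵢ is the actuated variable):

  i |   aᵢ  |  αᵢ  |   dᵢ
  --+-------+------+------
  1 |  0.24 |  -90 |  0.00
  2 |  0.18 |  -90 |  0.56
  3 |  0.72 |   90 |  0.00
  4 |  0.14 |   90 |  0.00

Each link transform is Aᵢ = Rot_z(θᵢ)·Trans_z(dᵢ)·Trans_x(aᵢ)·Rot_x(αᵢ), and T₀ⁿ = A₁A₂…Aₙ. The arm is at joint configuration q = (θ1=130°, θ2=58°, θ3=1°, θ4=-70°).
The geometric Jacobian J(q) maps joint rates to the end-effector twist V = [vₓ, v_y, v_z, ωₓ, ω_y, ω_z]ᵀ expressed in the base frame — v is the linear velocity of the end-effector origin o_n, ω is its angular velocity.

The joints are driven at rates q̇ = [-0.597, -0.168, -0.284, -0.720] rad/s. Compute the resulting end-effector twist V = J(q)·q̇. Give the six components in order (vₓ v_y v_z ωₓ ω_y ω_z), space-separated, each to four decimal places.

o_n = [-0.9675, 0.3027, -0.7340]
J₁: ẑ×o_n = [-0.3027, -0.9675, 0.0000], ω = ẑ
J2: z=[-0.7660, -0.6428, 0.0000] o=[-0.1543, 0.1839, 0.0000] → [0.4718, -0.5623, -0.6138, -0.7660, -0.6428, 0.0000]
J3: z=[0.5451, -0.6496, -0.5299] o=[-0.6446, -0.1030, -0.1526] → [0.5927, 0.4881, 0.0114, 0.5451, -0.6496, -0.5299]
J4: z=[-0.7719, -0.6356, -0.0148] o=[-0.8802, 0.1973, -0.7632] → [-0.0169, 0.0238, -0.1369, -0.7719, -0.6356, -0.0148]
V = J·q̇ = [-0.0547, 0.5164, 0.1985, 0.5296, 0.7501, -0.4358]

-0.0547 0.5164 0.1985 0.5296 0.7501 -0.4358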